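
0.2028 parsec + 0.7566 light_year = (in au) 8.968e+04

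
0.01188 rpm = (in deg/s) 0.07128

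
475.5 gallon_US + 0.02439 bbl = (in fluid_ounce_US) 6.1e+04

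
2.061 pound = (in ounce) 32.98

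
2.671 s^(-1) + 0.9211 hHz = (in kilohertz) 0.09478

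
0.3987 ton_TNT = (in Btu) 1.581e+06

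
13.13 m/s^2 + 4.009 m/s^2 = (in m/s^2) 17.14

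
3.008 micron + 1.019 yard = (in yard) 1.019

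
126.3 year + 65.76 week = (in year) 127.6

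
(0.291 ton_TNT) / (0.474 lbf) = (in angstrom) 5.775e+18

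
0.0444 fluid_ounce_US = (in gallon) 0.0003469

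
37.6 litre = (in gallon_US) 9.933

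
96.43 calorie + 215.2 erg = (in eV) 2.518e+21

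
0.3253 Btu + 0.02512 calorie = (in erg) 3.433e+09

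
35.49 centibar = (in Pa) 3.549e+04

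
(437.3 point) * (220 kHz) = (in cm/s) 3.394e+06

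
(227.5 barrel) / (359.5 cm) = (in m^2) 10.06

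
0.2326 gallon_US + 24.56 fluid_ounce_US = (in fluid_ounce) 54.33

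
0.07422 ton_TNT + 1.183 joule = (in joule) 3.105e+08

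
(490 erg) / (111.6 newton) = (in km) 4.391e-10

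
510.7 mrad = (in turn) 0.08128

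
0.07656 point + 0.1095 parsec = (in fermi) 3.379e+30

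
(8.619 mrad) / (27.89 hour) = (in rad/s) 8.584e-08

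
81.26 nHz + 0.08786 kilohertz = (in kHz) 0.08786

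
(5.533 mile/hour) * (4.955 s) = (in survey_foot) 40.21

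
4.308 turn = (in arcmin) 9.305e+04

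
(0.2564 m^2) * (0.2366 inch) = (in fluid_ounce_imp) 54.23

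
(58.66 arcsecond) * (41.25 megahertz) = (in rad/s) 1.173e+04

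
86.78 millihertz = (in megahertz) 8.678e-08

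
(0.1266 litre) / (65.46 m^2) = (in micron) 1.934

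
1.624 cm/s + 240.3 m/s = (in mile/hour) 537.6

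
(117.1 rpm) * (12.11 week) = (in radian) 8.981e+07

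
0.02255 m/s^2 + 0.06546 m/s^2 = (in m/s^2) 0.08801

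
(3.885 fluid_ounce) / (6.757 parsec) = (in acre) 1.362e-25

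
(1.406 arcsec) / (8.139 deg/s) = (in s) 4.799e-05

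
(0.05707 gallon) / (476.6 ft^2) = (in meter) 4.879e-06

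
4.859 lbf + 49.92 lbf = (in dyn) 2.437e+07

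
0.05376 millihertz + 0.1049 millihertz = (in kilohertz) 1.587e-07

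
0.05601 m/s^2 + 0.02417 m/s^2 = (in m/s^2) 0.08018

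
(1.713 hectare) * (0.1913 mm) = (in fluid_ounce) 1.108e+05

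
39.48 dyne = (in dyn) 39.48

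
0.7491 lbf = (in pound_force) 0.7491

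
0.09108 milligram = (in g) 9.108e-05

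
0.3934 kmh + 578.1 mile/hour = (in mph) 578.3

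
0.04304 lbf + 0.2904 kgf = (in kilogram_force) 0.3099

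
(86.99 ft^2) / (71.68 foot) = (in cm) 36.99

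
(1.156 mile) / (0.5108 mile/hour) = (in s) 8147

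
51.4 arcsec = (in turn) 3.966e-05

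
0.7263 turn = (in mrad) 4563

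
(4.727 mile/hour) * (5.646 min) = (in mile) 0.4448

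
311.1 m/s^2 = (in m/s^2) 311.1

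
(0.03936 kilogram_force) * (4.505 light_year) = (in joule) 1.645e+16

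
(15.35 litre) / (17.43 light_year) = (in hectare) 9.309e-24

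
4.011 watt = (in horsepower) 0.005379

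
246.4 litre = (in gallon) 65.09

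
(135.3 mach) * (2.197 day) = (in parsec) 2.834e-07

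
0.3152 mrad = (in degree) 0.01806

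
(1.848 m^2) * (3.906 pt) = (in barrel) 0.01602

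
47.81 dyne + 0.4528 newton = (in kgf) 0.04622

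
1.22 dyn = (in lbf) 2.743e-06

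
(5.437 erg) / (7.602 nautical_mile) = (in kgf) 3.938e-12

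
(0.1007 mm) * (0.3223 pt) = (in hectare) 1.145e-12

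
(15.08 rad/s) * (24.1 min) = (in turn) 3470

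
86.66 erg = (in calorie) 2.071e-06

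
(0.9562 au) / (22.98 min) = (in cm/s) 1.037e+10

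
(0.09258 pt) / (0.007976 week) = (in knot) 1.316e-08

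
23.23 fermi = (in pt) 6.585e-11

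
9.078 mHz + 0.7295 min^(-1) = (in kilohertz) 2.124e-05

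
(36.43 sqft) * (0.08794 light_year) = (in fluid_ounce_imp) 9.91e+19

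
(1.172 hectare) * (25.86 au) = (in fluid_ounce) 1.533e+21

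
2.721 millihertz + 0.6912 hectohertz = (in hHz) 0.6912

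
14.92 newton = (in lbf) 3.354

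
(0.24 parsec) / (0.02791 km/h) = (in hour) 2.653e+14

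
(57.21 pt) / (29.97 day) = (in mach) 2.289e-11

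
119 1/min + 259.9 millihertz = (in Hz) 2.243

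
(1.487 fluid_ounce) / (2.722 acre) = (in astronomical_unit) 2.669e-20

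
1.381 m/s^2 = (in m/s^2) 1.381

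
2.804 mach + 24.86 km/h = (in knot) 1869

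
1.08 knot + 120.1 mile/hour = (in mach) 0.1593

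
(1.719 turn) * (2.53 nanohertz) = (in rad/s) 2.733e-08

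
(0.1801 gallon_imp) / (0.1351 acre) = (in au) 1.001e-17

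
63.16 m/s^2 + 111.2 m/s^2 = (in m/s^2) 174.4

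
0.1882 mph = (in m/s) 0.08413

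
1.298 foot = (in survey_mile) 0.0002458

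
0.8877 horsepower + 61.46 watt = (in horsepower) 0.9701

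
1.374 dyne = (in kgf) 1.401e-06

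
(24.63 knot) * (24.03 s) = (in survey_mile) 0.1892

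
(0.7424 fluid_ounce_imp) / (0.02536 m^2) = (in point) 2.358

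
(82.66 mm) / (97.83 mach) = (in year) 7.869e-14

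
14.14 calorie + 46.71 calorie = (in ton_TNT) 6.085e-08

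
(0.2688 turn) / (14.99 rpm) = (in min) 0.01793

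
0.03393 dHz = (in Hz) 0.003393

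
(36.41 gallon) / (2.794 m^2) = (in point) 139.8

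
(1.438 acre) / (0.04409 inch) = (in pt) 1.473e+10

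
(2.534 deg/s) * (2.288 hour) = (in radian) 364.3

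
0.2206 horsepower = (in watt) 164.5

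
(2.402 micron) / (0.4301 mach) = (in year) 5.201e-16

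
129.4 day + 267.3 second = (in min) 1.863e+05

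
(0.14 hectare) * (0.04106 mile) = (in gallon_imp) 2.035e+07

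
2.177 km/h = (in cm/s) 60.47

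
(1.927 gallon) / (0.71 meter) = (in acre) 2.539e-06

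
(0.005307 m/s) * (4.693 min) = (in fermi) 1.494e+15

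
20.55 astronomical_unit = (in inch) 1.21e+14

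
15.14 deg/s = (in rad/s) 0.2642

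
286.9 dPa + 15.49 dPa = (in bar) 0.0003024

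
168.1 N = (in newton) 168.1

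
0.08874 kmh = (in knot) 0.04792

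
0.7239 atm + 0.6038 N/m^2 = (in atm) 0.7239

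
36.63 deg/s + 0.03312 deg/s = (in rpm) 6.111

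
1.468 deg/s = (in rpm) 0.2447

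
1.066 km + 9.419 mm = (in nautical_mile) 0.5756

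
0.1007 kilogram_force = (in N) 0.9875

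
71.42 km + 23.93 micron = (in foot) 2.343e+05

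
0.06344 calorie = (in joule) 0.2654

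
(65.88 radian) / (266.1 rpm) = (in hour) 0.0006567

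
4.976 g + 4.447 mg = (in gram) 4.98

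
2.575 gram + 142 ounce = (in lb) 8.881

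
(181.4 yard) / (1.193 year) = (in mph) 9.862e-06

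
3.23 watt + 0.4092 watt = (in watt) 3.639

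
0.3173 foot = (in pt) 274.1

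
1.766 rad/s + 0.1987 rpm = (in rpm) 17.06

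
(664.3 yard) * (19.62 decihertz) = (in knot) 2317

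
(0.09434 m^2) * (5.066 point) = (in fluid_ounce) 5.701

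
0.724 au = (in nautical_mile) 5.848e+07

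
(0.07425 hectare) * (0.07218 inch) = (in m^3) 1.361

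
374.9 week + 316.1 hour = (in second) 2.279e+08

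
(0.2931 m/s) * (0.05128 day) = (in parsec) 4.208e-14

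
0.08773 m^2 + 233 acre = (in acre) 233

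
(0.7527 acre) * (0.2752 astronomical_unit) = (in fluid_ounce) 4.24e+18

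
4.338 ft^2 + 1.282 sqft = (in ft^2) 5.62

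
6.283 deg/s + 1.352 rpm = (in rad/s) 0.2512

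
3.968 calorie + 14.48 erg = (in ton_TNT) 3.968e-09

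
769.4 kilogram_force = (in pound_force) 1696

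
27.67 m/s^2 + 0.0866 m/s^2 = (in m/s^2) 27.76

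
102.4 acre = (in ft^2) 4.461e+06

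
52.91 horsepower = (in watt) 3.945e+04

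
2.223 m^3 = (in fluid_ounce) 7.517e+04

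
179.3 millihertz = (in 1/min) 10.76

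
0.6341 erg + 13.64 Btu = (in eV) 8.982e+22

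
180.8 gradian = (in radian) 2.84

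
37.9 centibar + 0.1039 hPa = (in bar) 0.3791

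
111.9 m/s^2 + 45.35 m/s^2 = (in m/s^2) 157.2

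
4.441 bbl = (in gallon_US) 186.5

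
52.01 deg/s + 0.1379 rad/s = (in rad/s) 1.046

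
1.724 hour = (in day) 0.07183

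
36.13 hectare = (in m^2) 3.613e+05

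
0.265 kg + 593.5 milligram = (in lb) 0.5855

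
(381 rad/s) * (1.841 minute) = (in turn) 6698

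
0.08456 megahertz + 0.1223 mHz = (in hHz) 845.6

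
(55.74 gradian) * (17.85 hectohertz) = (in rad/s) 1563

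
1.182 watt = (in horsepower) 0.001585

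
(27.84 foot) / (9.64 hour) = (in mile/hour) 0.000547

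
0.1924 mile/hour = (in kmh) 0.3096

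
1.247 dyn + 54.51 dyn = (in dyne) 55.76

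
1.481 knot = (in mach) 0.002238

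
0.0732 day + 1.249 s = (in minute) 105.4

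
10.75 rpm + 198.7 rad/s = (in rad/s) 199.8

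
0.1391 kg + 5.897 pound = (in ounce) 99.26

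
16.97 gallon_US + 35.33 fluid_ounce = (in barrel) 0.4106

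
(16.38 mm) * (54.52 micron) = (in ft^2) 9.613e-06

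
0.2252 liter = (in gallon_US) 0.05949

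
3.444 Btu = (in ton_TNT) 8.685e-07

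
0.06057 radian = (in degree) 3.47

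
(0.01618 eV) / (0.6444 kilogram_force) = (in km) 4.102e-25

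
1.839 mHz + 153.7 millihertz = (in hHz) 0.001555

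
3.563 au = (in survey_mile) 3.312e+08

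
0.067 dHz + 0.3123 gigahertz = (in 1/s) 3.123e+08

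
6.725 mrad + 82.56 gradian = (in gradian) 82.99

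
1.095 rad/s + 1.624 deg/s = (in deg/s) 64.36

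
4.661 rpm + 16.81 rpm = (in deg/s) 128.8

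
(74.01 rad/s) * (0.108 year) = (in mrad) 2.521e+11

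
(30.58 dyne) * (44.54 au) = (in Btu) 1.931e+06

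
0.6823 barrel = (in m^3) 0.1085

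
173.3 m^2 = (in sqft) 1865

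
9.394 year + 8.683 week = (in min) 5.025e+06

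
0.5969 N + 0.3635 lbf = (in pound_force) 0.4977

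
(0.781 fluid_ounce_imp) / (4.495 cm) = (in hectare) 4.937e-08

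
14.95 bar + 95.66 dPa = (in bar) 14.95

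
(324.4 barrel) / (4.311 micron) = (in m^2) 1.196e+07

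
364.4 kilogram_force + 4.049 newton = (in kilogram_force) 364.8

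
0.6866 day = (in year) 0.001881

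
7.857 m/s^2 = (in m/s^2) 7.857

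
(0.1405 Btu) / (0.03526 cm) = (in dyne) 4.204e+10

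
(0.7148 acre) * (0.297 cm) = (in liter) 8591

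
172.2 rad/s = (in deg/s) 9866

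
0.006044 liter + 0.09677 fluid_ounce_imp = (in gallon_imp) 0.001934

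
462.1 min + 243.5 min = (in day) 0.49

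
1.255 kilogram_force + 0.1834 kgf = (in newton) 14.11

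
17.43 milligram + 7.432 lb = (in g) 3371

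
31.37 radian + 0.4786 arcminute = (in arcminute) 1.078e+05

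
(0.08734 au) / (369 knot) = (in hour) 1.912e+04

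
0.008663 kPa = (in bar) 8.663e-05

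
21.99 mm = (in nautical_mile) 1.187e-05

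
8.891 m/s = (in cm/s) 889.1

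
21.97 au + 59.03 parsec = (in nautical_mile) 9.835e+14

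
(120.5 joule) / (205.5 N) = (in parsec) 1.9e-17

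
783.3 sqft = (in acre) 0.01798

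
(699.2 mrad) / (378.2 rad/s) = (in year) 5.862e-11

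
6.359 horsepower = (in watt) 4742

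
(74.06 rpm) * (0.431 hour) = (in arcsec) 2.482e+09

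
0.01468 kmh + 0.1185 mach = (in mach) 0.1185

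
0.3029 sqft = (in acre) 6.954e-06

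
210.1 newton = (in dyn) 2.101e+07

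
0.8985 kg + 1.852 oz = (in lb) 2.097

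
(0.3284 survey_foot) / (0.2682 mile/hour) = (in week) 1.38e-06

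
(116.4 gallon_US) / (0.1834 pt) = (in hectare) 0.681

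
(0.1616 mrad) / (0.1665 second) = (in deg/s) 0.05561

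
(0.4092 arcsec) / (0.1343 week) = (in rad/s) 2.442e-11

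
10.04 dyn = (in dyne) 10.04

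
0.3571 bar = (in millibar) 357.1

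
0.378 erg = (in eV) 2.359e+11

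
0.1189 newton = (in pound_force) 0.02673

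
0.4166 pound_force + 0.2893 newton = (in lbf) 0.4816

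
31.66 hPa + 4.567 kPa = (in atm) 0.07632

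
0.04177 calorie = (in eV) 1.091e+18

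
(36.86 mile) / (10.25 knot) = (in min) 187.5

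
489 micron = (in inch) 0.01925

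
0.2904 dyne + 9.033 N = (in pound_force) 2.031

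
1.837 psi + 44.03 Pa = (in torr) 95.33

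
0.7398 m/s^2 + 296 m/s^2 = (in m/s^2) 296.7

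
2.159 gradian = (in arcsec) 6995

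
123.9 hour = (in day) 5.162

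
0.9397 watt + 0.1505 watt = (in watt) 1.09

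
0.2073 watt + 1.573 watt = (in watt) 1.78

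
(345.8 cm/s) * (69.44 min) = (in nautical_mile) 7.779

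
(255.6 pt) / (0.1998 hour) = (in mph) 0.0002804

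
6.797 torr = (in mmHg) 6.797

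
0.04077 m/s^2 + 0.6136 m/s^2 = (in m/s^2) 0.6544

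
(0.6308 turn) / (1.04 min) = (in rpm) 0.6065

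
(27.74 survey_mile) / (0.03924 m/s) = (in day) 13.17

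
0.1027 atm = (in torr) 78.05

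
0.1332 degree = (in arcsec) 479.5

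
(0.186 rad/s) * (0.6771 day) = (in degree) 6.235e+05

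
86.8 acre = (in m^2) 3.513e+05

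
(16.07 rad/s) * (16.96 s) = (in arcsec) 5.622e+07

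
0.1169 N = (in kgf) 0.01192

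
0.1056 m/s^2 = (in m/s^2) 0.1056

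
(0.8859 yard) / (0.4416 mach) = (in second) 0.005387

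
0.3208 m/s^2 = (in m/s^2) 0.3208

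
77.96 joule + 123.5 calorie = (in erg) 5.947e+09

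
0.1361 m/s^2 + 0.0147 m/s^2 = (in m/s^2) 0.1508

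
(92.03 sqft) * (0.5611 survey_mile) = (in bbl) 4.856e+04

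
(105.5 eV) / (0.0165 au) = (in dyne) 6.848e-22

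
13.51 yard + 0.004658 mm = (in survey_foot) 40.53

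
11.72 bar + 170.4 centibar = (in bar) 13.42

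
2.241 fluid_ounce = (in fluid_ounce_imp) 2.333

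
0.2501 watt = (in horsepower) 0.0003354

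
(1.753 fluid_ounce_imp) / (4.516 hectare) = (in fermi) 1.103e+06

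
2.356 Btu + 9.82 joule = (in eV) 1.558e+22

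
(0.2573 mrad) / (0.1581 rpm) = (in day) 1.799e-07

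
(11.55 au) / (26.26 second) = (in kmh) 2.369e+11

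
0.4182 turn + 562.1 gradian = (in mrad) 1.146e+04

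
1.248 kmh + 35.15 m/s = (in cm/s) 3550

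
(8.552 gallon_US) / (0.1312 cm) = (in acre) 0.006097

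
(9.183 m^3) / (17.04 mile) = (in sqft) 0.003604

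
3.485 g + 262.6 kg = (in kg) 262.6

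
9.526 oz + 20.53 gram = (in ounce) 10.25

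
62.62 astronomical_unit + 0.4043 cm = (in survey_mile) 5.821e+09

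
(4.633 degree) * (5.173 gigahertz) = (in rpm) 3.994e+09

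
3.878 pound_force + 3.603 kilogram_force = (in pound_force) 11.82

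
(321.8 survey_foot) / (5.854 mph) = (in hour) 0.01041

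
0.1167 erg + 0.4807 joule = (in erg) 4.807e+06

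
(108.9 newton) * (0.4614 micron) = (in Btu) 4.762e-08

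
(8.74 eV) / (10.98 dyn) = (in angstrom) 0.0001275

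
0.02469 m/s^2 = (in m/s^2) 0.02469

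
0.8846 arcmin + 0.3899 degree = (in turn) 0.001124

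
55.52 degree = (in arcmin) 3331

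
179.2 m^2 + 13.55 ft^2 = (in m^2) 180.5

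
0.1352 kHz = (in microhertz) 1.352e+08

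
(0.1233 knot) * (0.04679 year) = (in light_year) 9.893e-12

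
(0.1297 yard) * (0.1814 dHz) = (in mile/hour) 0.004812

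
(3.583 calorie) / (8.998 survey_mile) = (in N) 0.001035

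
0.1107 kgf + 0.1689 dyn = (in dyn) 1.086e+05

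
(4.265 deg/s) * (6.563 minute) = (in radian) 29.31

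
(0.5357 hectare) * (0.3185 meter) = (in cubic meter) 1706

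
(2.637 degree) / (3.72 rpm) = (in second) 0.1181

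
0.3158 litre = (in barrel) 0.001986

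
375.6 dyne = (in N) 0.003756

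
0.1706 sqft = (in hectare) 1.585e-06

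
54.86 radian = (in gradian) 3492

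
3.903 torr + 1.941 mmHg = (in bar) 0.007791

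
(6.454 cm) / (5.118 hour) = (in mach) 1.029e-08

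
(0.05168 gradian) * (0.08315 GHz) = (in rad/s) 6.75e+04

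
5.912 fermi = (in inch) 2.328e-13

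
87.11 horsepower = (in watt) 6.496e+04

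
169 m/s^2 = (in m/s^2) 169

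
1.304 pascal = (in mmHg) 0.009781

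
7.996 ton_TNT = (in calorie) 7.996e+09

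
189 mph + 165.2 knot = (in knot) 329.4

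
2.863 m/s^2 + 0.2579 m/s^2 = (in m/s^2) 3.121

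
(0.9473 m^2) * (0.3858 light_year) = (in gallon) 9.134e+17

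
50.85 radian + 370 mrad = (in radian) 51.22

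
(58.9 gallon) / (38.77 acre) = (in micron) 1.421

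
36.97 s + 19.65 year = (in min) 1.033e+07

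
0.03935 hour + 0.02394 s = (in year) 4.493e-06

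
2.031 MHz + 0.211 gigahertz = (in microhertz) 2.13e+14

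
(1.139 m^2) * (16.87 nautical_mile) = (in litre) 3.559e+07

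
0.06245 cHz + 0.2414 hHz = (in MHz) 2.414e-05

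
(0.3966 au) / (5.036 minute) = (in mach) 5.767e+05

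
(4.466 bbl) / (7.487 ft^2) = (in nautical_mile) 0.0005512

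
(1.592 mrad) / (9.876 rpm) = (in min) 2.566e-05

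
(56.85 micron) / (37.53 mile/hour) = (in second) 3.388e-06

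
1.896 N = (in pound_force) 0.4262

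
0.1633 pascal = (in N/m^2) 0.1633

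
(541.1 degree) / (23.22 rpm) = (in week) 6.422e-06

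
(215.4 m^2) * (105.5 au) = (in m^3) 3.4e+15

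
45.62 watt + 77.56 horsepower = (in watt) 5.788e+04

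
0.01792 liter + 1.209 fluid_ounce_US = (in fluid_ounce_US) 1.815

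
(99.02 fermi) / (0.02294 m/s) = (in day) 4.996e-17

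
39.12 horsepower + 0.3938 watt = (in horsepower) 39.12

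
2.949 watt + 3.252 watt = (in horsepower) 0.008316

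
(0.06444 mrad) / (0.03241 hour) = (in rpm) 5.274e-06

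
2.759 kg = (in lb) 6.083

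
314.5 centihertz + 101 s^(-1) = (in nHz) 1.041e+11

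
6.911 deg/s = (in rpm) 1.152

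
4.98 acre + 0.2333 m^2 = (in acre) 4.98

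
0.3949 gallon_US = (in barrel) 0.009402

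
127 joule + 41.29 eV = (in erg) 1.27e+09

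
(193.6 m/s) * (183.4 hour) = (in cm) 1.278e+10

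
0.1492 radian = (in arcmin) 512.9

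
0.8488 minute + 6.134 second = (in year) 1.809e-06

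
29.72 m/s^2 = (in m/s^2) 29.72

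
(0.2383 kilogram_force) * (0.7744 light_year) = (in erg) 1.712e+23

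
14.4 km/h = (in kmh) 14.4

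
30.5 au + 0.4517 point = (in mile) 2.835e+09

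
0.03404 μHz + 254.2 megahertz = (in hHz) 2.542e+06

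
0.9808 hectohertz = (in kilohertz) 0.09808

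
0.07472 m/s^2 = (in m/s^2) 0.07472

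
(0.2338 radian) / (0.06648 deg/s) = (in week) 0.0003332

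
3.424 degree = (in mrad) 59.76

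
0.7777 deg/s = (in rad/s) 0.01357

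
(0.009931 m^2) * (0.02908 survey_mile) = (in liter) 464.8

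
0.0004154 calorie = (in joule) 0.001738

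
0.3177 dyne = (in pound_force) 7.142e-07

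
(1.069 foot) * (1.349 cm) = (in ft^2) 0.04731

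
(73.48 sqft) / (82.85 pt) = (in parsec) 7.569e-15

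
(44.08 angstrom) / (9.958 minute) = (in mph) 1.65e-11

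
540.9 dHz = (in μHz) 5.409e+07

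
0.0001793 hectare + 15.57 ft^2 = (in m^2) 3.24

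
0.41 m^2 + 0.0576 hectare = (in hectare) 0.05764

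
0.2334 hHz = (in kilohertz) 0.02334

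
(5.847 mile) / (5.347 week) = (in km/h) 0.01048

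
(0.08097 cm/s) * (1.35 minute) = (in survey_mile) 4.075e-05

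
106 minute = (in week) 0.01052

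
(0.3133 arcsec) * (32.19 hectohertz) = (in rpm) 0.04669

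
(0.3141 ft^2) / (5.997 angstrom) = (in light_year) 5.143e-09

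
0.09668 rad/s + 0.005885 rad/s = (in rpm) 0.9794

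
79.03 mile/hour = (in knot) 68.68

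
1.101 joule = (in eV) 6.872e+18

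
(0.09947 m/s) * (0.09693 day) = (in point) 2.361e+06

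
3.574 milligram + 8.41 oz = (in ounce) 8.41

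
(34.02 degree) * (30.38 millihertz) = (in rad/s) 0.01804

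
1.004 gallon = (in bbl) 0.0239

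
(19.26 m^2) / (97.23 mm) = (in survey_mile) 0.1231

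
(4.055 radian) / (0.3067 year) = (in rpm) 4.004e-06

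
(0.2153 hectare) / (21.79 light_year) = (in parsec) 3.385e-31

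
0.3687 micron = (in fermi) 3.687e+08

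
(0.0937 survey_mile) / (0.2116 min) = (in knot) 23.09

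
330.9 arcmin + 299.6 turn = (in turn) 299.6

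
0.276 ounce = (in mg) 7824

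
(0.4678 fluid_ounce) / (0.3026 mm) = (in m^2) 0.04572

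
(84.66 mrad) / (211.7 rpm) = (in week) 6.314e-09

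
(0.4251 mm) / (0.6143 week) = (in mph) 2.559e-09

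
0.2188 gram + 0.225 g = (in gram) 0.4438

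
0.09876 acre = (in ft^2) 4302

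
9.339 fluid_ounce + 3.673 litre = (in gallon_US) 1.043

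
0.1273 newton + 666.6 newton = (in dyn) 6.667e+07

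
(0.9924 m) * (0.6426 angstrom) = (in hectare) 6.377e-15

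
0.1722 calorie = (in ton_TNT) 1.722e-10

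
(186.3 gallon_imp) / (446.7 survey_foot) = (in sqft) 0.06696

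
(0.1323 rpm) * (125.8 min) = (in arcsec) 2.157e+07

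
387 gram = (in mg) 3.87e+05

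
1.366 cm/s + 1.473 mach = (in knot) 975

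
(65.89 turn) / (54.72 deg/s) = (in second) 433.5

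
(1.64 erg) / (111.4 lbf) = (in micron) 0.000331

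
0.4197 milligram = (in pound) 9.253e-07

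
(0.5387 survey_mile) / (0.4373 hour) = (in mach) 0.001617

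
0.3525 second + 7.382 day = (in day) 7.382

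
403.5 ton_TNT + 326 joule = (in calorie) 4.035e+11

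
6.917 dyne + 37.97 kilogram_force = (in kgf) 37.97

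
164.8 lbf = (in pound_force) 164.8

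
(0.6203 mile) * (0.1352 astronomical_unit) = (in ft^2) 2.173e+14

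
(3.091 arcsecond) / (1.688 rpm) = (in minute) 1.413e-06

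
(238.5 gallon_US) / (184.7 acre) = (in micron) 1.208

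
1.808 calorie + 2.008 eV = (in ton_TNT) 1.808e-09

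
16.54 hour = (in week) 0.09845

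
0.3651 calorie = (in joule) 1.528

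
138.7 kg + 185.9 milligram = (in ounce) 4893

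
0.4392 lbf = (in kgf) 0.1992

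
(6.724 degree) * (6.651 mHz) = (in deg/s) 0.04472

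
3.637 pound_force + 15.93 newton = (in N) 32.11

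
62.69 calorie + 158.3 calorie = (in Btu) 0.8764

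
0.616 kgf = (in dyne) 6.041e+05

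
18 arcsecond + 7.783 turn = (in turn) 7.783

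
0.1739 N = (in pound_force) 0.03909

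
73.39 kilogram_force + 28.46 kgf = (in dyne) 9.988e+07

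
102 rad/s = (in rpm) 974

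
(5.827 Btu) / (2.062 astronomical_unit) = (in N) 1.993e-08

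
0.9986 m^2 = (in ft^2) 10.75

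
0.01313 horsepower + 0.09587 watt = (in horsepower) 0.01326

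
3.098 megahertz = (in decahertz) 3.098e+05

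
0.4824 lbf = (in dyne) 2.146e+05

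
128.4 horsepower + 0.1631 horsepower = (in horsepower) 128.6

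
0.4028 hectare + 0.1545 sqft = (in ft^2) 4.336e+04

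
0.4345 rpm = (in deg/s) 2.607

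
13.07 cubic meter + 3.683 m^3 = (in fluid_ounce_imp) 5.896e+05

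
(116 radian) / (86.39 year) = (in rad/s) 4.258e-08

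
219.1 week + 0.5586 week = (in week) 219.7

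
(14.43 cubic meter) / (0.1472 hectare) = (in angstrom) 9.803e+07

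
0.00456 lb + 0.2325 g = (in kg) 0.002301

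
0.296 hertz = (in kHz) 0.000296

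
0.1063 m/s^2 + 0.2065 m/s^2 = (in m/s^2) 0.3128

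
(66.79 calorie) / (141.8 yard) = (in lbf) 0.4845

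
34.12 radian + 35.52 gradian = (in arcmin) 1.192e+05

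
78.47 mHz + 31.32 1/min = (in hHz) 0.006005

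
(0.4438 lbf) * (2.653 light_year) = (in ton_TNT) 1.184e+07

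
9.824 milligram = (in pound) 2.166e-05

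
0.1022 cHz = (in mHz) 1.022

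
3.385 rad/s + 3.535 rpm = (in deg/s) 215.2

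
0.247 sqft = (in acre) 5.67e-06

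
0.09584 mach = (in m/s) 32.63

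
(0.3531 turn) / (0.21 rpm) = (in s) 100.9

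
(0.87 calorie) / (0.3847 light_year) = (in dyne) 1e-10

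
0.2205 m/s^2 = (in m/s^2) 0.2205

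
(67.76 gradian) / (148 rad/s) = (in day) 8.324e-08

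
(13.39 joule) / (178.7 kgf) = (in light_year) 8.076e-19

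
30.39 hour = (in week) 0.1809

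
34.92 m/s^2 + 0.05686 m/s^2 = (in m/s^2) 34.98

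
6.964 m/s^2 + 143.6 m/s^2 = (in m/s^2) 150.6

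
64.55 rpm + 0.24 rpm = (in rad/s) 6.785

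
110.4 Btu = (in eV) 7.27e+23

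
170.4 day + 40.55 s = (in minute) 2.454e+05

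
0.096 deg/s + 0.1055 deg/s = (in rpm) 0.03358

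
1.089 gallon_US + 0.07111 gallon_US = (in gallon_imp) 0.966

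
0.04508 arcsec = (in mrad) 0.0002186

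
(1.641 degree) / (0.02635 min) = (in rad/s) 0.01812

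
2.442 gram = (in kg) 0.002442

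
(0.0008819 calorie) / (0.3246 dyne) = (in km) 1.137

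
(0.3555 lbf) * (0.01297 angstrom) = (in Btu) 1.944e-15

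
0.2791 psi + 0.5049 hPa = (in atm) 0.01949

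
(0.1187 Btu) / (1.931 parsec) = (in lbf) 4.725e-16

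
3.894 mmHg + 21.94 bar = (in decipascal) 2.195e+07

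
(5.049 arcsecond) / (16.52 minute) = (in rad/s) 2.47e-08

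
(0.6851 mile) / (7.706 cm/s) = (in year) 0.0004537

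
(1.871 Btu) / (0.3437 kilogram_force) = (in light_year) 6.19e-14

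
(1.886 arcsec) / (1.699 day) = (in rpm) 5.948e-10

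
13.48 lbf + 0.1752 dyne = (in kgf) 6.114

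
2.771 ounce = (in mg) 7.856e+04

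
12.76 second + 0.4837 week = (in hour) 81.27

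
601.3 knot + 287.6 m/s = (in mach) 1.753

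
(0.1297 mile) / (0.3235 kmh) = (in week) 0.003841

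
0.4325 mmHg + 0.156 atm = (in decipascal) 1.586e+05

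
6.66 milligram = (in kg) 6.66e-06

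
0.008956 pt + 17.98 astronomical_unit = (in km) 2.69e+09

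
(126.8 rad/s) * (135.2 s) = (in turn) 2728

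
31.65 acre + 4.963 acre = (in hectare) 14.82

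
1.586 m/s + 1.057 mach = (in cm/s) 3.615e+04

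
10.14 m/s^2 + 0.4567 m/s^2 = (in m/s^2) 10.6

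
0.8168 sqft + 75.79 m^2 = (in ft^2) 816.6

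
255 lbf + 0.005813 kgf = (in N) 1134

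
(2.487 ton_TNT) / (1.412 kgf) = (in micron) 7.515e+14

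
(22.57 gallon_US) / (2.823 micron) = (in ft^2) 3.258e+05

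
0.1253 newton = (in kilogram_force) 0.01278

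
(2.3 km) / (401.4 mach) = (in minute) 0.0002805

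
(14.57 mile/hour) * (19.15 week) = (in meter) 7.544e+07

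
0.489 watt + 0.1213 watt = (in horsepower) 0.0008184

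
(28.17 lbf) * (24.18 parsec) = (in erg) 9.349e+26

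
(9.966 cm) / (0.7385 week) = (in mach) 6.553e-10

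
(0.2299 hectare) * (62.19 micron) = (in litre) 143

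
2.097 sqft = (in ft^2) 2.097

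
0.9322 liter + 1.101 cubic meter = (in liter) 1102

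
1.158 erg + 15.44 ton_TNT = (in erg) 6.46e+17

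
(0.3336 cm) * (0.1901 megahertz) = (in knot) 1233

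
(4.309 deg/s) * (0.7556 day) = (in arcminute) 1.688e+07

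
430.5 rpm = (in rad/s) 45.08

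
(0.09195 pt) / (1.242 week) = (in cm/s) 4.318e-09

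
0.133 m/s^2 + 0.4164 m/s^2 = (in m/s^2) 0.5494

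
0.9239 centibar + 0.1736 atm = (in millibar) 185.1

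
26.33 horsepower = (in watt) 1.963e+04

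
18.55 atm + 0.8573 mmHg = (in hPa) 1.88e+04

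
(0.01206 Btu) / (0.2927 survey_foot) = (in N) 142.6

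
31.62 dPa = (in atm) 3.121e-05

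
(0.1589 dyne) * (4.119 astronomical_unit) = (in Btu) 928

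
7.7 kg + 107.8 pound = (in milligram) 5.66e+07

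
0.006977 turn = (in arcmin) 150.7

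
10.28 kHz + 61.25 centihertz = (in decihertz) 1.028e+05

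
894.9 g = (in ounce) 31.57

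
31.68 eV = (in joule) 5.076e-18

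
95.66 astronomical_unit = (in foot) 4.695e+13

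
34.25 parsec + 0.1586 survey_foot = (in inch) 4.161e+19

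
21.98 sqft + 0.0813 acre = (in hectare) 0.03311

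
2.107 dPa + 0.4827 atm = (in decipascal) 4.891e+05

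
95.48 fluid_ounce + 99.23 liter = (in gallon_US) 26.96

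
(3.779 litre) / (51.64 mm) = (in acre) 1.808e-05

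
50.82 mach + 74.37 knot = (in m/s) 1.734e+04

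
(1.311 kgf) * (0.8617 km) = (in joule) 1.108e+04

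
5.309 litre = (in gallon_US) 1.402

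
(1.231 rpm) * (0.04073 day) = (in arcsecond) 9.357e+07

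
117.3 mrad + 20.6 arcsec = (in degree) 6.727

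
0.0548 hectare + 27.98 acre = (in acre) 28.12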